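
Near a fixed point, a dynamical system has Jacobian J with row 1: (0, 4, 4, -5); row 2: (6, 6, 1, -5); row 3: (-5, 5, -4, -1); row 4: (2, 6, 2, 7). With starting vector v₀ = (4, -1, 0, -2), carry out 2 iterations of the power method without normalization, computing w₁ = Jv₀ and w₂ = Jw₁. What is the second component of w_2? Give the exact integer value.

w1 = Jv₀ = (0·4 + 4·(-1) + 4·0 + (-5)·(-2); 6·4 + 6·(-1) + 1·0 + (-5)·(-2); (-5)·4 + 5·(-1) + (-4)·0 + (-1)·(-2); 2·4 + 6·(-1) + 2·0 + 7·(-2)) = (6, 28, -23, -12)
w2 = Jw1 = (0·6 + 4·28 + 4·(-23) + (-5)·(-12); 6·6 + 6·28 + 1·(-23) + (-5)·(-12); (-5)·6 + 5·28 + (-4)·(-23) + (-1)·(-12); 2·6 + 6·28 + 2·(-23) + 7·(-12)) = (80, 241, 214, 50)
The requested component of w2 is 241.

241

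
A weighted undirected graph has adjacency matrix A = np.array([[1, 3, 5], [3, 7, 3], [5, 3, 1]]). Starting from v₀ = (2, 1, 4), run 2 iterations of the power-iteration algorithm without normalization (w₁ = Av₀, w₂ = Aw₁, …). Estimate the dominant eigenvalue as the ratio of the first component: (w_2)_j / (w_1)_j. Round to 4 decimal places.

λ ≈ 7.4000

w1 = Av₀ = (1·2 + 3·1 + 5·4; 3·2 + 7·1 + 3·4; 5·2 + 3·1 + 1·4) = (25, 25, 17)
w2 = Aw1 = (1·25 + 3·25 + 5·17; 3·25 + 7·25 + 3·17; 5·25 + 3·25 + 1·17) = (185, 301, 217)
Ratio at component: 185 / 25 = 7.4000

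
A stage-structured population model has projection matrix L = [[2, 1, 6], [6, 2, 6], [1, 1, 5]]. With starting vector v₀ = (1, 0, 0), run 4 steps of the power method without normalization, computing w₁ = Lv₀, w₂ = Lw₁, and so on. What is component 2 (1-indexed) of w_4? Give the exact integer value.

1974

w1 = Lv₀ = (2·1 + 1·0 + 6·0; 6·1 + 2·0 + 6·0; 1·1 + 1·0 + 5·0) = (2, 6, 1)
w2 = Lw1 = (2·2 + 1·6 + 6·1; 6·2 + 2·6 + 6·1; 1·2 + 1·6 + 5·1) = (16, 30, 13)
w3 = Lw2 = (140, 234, 111)
w4 = Lw3 = (1180, 1974, 929)
The requested component of w4 is 1974.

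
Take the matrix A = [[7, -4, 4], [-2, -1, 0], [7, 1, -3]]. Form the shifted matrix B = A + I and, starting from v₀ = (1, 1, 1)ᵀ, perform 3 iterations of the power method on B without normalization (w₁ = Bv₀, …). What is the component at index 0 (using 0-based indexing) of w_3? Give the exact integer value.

1000

B = A + I has rows (8, -4, 4); (-2, 0, 0); (7, 1, -2)
w1 = Bv₀ = (8·1 + (-4)·1 + 4·1; (-2)·1 + 0·1 + 0·1; 7·1 + 1·1 + (-2)·1) = (8, -2, 6)
w2 = Bw1 = (8·8 + (-4)·(-2) + 4·6; (-2)·8 + 0·(-2) + 0·6; 7·8 + 1·(-2) + (-2)·6) = (96, -16, 42)
w3 = Bw2 = (1000, -192, 572)
Requested component of w3: 1000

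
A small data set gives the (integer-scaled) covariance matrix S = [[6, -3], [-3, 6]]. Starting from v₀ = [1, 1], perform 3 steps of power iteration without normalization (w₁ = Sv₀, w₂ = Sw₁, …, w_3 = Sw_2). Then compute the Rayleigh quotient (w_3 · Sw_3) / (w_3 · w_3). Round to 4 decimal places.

w1 = Sv₀ = (6·1 + (-3)·1; (-3)·1 + 6·1) = (3, 3)
w2 = Sw1 = (6·3 + (-3)·3; (-3)·3 + 6·3) = (9, 9)
w3 = Sw2 = (27, 27)
Sw3 = (81, 81)
w3·Sw3 = 27·81 + 27·81 = 4374; w3·w3 = 27·27 + 27·27 = 1458
λ ≈ 4374/1458 = 3.0000

λ ≈ 3.0000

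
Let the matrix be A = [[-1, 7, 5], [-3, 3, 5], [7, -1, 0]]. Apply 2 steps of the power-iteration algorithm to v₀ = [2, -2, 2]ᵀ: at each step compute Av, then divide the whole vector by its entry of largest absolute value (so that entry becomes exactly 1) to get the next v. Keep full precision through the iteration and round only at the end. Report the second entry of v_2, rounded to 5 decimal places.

Av0 = (-6.000000, -2.000000, 16.000000); divide by 16.000000 → v1 = (-0.375000, -0.125000, 1.000000)
Av1 = (4.500000, 5.750000, -2.500000); divide by 5.750000 → v2 = (0.782609, 1.000000, -0.434783)
Requested entry of v2: 92/92 = 1.00000

1.00000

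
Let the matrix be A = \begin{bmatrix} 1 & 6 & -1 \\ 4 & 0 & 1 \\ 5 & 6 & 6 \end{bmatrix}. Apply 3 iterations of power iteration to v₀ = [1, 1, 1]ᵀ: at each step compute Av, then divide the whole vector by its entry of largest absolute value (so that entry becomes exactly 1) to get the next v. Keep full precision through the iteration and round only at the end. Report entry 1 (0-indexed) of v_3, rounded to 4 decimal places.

Av0 = (6.00000, 5.00000, 17.00000); divide by 17.00000 → v1 = (0.35294, 0.29412, 1.00000)
Av1 = (1.11765, 2.41176, 9.52941); divide by 9.52941 → v2 = (0.11728, 0.25309, 1.00000)
Av2 = (0.63580, 1.46914, 8.10494); divide by 8.10494 → v3 = (0.07845, 0.18126, 1.00000)
Requested entry of v3: 238/1313 = 0.1813

0.1813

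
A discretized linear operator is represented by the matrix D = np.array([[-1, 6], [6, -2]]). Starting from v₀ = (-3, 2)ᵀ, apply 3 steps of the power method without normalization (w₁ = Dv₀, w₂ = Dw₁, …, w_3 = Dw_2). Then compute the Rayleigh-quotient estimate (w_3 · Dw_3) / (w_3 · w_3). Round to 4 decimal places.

w1 = Dv₀ = ((-1)·(-3) + 6·2; 6·(-3) + (-2)·2) = (15, -22)
w2 = Dw1 = ((-1)·15 + 6·(-22); 6·15 + (-2)·(-22)) = (-147, 134)
w3 = Dw2 = (951, -1150)
Dw3 = (-7851, 8006)
w3·Dw3 = 951·(-7851) + (-1150)·8006 = -16673201; w3·w3 = 951·951 + (-1150)·(-1150) = 2226901
λ ≈ -16673201/2226901 = -7.4872

λ ≈ -7.4872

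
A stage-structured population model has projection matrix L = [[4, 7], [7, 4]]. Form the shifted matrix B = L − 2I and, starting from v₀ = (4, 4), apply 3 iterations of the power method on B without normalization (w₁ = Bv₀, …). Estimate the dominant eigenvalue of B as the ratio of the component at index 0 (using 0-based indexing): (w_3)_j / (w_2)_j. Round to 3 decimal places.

B = L − 2I has rows (2, 7); (7, 2)
w1 = Bv₀ = (2·4 + 7·4; 7·4 + 2·4) = (36, 36)
w2 = Bw1 = (2·36 + 7·36; 7·36 + 2·36) = (324, 324)
w3 = Bw2 = (2916, 2916)
Ratio: 2916/324 = 9.000

9.000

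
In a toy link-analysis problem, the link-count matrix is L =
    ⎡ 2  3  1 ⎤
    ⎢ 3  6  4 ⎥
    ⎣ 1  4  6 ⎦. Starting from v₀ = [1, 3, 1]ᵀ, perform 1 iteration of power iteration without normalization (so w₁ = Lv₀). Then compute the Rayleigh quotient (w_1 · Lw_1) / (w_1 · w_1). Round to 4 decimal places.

10.8496

w1 = Lv₀ = (12, 25, 19)
Lw1 = (118, 262, 226)
w1·Lw1 = 12·118 + 25·262 + 19·226 = 12260; w1·w1 = 12·12 + 25·25 + 19·19 = 1130
λ ≈ 12260/1130 = 10.8496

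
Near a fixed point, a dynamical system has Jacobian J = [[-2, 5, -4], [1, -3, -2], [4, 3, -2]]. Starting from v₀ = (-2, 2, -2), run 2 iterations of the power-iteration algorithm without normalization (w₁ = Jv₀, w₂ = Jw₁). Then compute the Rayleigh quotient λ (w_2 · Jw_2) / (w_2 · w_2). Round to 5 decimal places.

w1 = Jv₀ = (22, -4, 2)
w2 = Jw1 = (-72, 30, 72)
Jw2 = (6, -306, -342)
w2·Jw2 = (-72)·6 + 30·(-306) + 72·(-342) = -34236; w2·w2 = (-72)·(-72) + 30·30 + 72·72 = 11268
λ ≈ -34236/11268 = -3.03834

-3.03834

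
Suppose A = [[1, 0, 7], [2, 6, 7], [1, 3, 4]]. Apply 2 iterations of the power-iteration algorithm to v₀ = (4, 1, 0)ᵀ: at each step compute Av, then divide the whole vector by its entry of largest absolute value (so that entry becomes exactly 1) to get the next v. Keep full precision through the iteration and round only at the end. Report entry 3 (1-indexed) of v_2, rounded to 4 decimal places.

Av0 = (4.00000, 14.00000, 7.00000); divide by 14.00000 → v1 = (0.28571, 1.00000, 0.50000)
Av1 = (3.78571, 10.07143, 5.28571); divide by 10.07143 → v2 = (0.37589, 1.00000, 0.52482)
Requested entry of v2: 74/141 = 0.5248

0.5248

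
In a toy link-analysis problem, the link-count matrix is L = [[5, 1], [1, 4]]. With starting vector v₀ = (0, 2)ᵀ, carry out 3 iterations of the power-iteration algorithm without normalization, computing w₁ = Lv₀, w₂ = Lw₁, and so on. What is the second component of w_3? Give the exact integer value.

154

w1 = Lv₀ = (5·0 + 1·2; 1·0 + 4·2) = (2, 8)
w2 = Lw1 = (5·2 + 1·8; 1·2 + 4·8) = (18, 34)
w3 = Lw2 = (124, 154)
The requested component of w3 is 154.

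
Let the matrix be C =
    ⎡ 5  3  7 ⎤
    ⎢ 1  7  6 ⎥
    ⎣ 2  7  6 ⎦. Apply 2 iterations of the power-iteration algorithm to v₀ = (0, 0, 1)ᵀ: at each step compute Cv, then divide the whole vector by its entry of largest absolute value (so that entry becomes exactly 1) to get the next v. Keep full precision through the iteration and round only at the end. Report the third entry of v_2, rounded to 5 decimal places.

Cv0 = (7.000000, 6.000000, 6.000000); divide by 7.000000 → v1 = (1.000000, 0.857143, 0.857143)
Cv1 = (13.571429, 12.142857, 13.142857); divide by 13.571429 → v2 = (1.000000, 0.894737, 0.968421)
Requested entry of v2: 92/95 = 0.96842

0.96842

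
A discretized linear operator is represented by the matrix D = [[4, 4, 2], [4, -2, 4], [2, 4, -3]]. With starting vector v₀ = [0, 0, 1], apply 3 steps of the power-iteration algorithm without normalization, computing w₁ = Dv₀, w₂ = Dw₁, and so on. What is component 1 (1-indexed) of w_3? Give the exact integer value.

w1 = Dv₀ = (4·0 + 4·0 + 2·1; 4·0 + (-2)·0 + 4·1; 2·0 + 4·0 + (-3)·1) = (2, 4, -3)
w2 = Dw1 = (4·2 + 4·4 + 2·(-3); 4·2 + (-2)·4 + 4·(-3); 2·2 + 4·4 + (-3)·(-3)) = (18, -12, 29)
w3 = Dw2 = (82, 212, -99)
The requested component of w3 is 82.

82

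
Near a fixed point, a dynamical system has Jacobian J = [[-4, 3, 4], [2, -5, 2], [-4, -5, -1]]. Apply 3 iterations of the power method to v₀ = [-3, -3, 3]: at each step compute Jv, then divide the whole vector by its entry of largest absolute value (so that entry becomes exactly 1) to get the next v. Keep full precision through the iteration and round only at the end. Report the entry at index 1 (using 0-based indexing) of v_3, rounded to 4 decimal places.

0.1798

Jv0 = (15.00000, 15.00000, 24.00000); divide by 24.00000 → v1 = (0.62500, 0.62500, 1.00000)
Jv1 = (3.37500, 0.12500, -6.62500); divide by -6.62500 → v2 = (-0.50943, -0.01887, 1.00000)
Jv2 = (5.98113, 1.07547, 1.13208); divide by 5.98113 → v3 = (1.00000, 0.17981, 0.18927)
Requested entry of v3: -171/-951 = 0.1798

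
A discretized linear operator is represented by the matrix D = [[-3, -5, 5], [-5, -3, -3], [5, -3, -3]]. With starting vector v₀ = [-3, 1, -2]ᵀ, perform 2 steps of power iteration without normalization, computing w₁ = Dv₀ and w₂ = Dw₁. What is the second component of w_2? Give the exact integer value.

w1 = Dv₀ = (-6, 18, -12)
w2 = Dw1 = (-132, 12, -48)
The requested component of w2 is 12.

12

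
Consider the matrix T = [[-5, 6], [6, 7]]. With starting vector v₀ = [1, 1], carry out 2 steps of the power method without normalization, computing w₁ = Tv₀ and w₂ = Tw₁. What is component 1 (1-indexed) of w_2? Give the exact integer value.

73

w1 = Tv₀ = (1, 13)
w2 = Tw1 = (73, 97)
The requested component of w2 is 73.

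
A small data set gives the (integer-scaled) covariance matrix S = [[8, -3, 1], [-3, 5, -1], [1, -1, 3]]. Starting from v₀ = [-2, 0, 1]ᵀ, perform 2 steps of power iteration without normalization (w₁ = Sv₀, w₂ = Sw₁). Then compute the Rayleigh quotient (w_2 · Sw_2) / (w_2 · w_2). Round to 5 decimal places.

λ ≈ 10.02773

w1 = Sv₀ = (-15, 5, 1)
w2 = Sw1 = (-134, 69, -17)
Sw2 = (-1296, 764, -254)
w2·Sw2 = (-134)·(-1296) + 69·764 + (-17)·(-254) = 230698; w2·w2 = (-134)·(-134) + 69·69 + (-17)·(-17) = 23006
λ ≈ 230698/23006 = 10.02773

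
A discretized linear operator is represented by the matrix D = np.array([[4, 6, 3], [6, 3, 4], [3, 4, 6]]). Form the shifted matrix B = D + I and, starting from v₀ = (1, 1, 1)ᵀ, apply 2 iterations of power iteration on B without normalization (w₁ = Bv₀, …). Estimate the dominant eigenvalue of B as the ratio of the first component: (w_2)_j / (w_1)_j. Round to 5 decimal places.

B = D + I has rows (5, 6, 3); (6, 4, 4); (3, 4, 7)
w1 = Bv₀ = (14, 14, 14)
w2 = Bw1 = (196, 196, 196)
Ratio: 196/14 = 14.00000

14.00000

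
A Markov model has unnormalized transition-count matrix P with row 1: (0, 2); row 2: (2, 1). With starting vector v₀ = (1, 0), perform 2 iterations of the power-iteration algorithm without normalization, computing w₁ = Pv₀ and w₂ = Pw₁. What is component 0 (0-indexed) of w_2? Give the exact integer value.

4

w1 = Pv₀ = (0, 2)
w2 = Pw1 = (4, 2)
The requested component of w2 is 4.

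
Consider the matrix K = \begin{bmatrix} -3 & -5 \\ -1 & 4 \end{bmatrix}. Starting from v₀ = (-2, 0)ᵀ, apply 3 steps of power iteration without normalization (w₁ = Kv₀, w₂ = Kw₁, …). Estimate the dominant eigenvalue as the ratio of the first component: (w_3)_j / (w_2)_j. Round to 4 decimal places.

w1 = Kv₀ = ((-3)·(-2) + (-5)·0; (-1)·(-2) + 4·0) = (6, 2)
w2 = Kw1 = ((-3)·6 + (-5)·2; (-1)·6 + 4·2) = (-28, 2)
w3 = Kw2 = (74, 36)
Ratio at component: 74 / -28 = -2.6429

-2.6429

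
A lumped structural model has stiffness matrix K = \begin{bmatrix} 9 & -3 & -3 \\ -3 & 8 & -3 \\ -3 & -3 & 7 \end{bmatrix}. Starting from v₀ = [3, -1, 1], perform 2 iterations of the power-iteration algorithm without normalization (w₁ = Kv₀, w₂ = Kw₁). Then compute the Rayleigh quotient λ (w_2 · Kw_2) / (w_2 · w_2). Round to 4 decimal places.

11.5644

w1 = Kv₀ = (27, -20, 1)
w2 = Kw1 = (300, -244, -14)
Kw2 = (3474, -2810, -266)
w2·Kw2 = 300·3474 + (-244)·(-2810) + (-14)·(-266) = 1731564; w2·w2 = 300·300 + (-244)·(-244) + (-14)·(-14) = 149732
λ ≈ 1731564/149732 = 11.5644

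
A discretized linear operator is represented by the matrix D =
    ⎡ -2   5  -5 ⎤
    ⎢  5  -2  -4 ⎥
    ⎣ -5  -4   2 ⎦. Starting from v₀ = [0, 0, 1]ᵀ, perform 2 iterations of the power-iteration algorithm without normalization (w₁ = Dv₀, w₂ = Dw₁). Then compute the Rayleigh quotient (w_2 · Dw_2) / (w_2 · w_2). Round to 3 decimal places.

λ ≈ 8.197

w1 = Dv₀ = ((-2)·0 + 5·0 + (-5)·1; 5·0 + (-2)·0 + (-4)·1; (-5)·0 + (-4)·0 + 2·1) = (-5, -4, 2)
w2 = Dw1 = ((-2)·(-5) + 5·(-4) + (-5)·2; 5·(-5) + (-2)·(-4) + (-4)·2; (-5)·(-5) + (-4)·(-4) + 2·2) = (-20, -25, 45)
Dw2 = (-310, -230, 290)
w2·Dw2 = (-20)·(-310) + (-25)·(-230) + 45·290 = 25000; w2·w2 = (-20)·(-20) + (-25)·(-25) + 45·45 = 3050
λ ≈ 25000/3050 = 8.197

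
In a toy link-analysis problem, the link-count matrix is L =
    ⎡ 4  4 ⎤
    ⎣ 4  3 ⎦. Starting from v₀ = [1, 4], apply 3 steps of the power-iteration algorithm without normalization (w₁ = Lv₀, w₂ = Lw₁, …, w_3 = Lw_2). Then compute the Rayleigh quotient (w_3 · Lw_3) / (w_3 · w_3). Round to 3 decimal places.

w1 = Lv₀ = (4·1 + 4·4; 4·1 + 3·4) = (20, 16)
w2 = Lw1 = (4·20 + 4·16; 4·20 + 3·16) = (144, 128)
w3 = Lw2 = (1088, 960)
Lw3 = (8192, 7232)
w3·Lw3 = 1088·8192 + 960·7232 = 15855616; w3·w3 = 1088·1088 + 960·960 = 2105344
λ ≈ 15855616/2105344 = 7.531

λ ≈ 7.531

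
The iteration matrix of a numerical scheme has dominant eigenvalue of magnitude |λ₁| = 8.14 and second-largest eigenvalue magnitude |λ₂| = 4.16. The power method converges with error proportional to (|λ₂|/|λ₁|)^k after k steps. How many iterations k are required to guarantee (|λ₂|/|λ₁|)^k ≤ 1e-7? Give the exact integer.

|λ₂/λ₁| = 4.16/8.14 = 0.51106
Need k ≥ ln(1e-7) / ln(0.51106) = -16.1181 / -0.6713 ≈ 24.011
Smallest integer k satisfying the bound: 25

25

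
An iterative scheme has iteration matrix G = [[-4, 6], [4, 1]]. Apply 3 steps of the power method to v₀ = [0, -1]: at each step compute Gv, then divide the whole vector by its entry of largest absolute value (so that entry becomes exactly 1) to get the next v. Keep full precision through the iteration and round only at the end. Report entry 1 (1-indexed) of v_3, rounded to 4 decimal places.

Gv0 = (-6.00000, -1.00000); divide by -6.00000 → v1 = (1.00000, 0.16667)
Gv1 = (-3.00000, 4.16667); divide by 4.16667 → v2 = (-0.72000, 1.00000)
Gv2 = (8.88000, -1.88000); divide by 8.88000 → v3 = (1.00000, -0.21171)
Requested entry of v3: -222/-222 = 1.0000

1.0000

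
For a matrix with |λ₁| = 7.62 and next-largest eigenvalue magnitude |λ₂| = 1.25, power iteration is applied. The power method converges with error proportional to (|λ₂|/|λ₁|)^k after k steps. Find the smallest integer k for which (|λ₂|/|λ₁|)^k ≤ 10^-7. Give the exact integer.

|λ₂/λ₁| = 1.25/7.62 = 0.16404
Need k ≥ ln(10^-7) / ln(0.16404) = -16.1181 / -1.8076 ≈ 8.917
Smallest integer k satisfying the bound: 9

9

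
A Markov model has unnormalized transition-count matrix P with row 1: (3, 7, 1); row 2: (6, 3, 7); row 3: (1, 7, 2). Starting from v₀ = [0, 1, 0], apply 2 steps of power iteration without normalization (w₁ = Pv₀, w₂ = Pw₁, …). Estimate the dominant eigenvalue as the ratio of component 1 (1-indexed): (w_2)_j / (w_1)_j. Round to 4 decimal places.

7.0000

w1 = Pv₀ = (3·0 + 7·1 + 1·0; 6·0 + 3·1 + 7·0; 1·0 + 7·1 + 2·0) = (7, 3, 7)
w2 = Pw1 = (3·7 + 7·3 + 1·7; 6·7 + 3·3 + 7·7; 1·7 + 7·3 + 2·7) = (49, 100, 42)
Ratio at component: 49 / 7 = 7.0000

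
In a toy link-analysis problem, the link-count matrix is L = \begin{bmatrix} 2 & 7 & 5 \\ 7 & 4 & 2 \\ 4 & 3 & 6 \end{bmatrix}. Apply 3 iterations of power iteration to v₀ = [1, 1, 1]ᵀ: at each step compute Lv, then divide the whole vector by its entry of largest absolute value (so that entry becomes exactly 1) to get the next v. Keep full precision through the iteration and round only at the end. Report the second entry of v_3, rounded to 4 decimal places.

Lv0 = (14.00000, 13.00000, 13.00000); divide by 14.00000 → v1 = (1.00000, 0.92857, 0.92857)
Lv1 = (13.14286, 12.57143, 12.35714); divide by 13.14286 → v2 = (1.00000, 0.95652, 0.94022)
Lv2 = (13.39674, 12.70652, 12.51087); divide by 13.39674 → v3 = (1.00000, 0.94848, 0.93387)
Requested entry of v3: 2338/2465 = 0.9485

0.9485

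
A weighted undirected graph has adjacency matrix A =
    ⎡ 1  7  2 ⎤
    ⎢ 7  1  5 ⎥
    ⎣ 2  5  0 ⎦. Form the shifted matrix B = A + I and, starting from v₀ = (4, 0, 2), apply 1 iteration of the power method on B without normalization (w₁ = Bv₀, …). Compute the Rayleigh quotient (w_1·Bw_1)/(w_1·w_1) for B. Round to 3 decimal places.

B = A + I has rows (2, 7, 2); (7, 2, 5); (2, 5, 1)
w1 = Bv₀ = (2·4 + 7·0 + 2·2; 7·4 + 2·0 + 5·2; 2·4 + 5·0 + 1·2) = (12, 38, 10)
Bw1 = (310, 210, 224)
w1·Bw1 = 13940; w1·w1 = 1688; μ ≈ 13940/1688 = 8.258

8.258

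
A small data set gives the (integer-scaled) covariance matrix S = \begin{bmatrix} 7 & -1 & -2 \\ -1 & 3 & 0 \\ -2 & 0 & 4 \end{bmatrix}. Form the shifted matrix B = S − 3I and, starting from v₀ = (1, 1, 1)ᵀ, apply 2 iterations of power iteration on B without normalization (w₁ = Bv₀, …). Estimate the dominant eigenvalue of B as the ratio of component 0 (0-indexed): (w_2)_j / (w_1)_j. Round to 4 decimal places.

B = S − 3I has rows (4, -1, -2); (-1, 0, 0); (-2, 0, 1)
w1 = Bv₀ = (4·1 + (-1)·1 + (-2)·1; (-1)·1 + 0·1 + 0·1; (-2)·1 + 0·1 + 1·1) = (1, -1, -1)
w2 = Bw1 = (4·1 + (-1)·(-1) + (-2)·(-1); (-1)·1 + 0·(-1) + 0·(-1); (-2)·1 + 0·(-1) + 1·(-1)) = (7, -1, -3)
Ratio: 7/1 = 7.0000

7.0000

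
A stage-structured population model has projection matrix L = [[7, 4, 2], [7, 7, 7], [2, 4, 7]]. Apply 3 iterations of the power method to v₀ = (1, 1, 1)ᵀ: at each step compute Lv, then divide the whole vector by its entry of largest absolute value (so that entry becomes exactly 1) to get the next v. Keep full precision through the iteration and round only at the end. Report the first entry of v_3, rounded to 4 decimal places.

Lv0 = (13.00000, 21.00000, 13.00000); divide by 21.00000 → v1 = (0.61905, 1.00000, 0.61905)
Lv1 = (9.57143, 15.66667, 9.57143); divide by 15.66667 → v2 = (0.61094, 1.00000, 0.61094)
Lv2 = (9.49848, 15.55319, 9.49848); divide by 15.55319 → v3 = (0.61071, 1.00000, 0.61071)
Requested entry of v3: 3125/5117 = 0.6107

0.6107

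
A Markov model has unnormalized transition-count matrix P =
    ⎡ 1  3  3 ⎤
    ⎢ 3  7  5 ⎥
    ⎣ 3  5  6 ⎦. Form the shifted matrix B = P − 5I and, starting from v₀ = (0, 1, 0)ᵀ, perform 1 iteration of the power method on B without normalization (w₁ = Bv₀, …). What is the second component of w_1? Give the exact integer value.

B = P − 5I has rows (-4, 3, 3); (3, 2, 5); (3, 5, 1)
w1 = Bv₀ = ((-4)·0 + 3·1 + 3·0; 3·0 + 2·1 + 5·0; 3·0 + 5·1 + 1·0) = (3, 2, 5)
Requested component of w1: 2

2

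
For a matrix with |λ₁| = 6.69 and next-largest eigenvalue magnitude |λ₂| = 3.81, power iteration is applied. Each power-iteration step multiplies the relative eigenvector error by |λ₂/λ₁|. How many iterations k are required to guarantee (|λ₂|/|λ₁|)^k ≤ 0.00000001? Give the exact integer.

33

|λ₂/λ₁| = 3.81/6.69 = 0.56951
Need k ≥ ln(0.00000001) / ln(0.56951) = -18.4207 / -0.5630 ≈ 32.720
Smallest integer k satisfying the bound: 33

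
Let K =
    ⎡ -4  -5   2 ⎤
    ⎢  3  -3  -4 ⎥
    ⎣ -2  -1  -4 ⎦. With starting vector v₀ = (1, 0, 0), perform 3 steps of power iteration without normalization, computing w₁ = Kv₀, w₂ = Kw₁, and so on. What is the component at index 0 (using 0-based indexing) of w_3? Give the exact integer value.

w1 = Kv₀ = (-4, 3, -2)
w2 = Kw1 = (-3, -13, 13)
w3 = Kw2 = (103, -22, -33)
The requested component of w3 is 103.

103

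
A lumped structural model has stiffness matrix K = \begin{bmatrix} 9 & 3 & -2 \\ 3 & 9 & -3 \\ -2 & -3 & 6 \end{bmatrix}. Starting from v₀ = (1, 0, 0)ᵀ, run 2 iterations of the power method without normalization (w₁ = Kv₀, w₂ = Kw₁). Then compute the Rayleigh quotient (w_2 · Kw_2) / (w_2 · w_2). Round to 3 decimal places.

w1 = Kv₀ = (9·1 + 3·0 + (-2)·0; 3·1 + 9·0 + (-3)·0; (-2)·1 + (-3)·0 + 6·0) = (9, 3, -2)
w2 = Kw1 = (9·9 + 3·3 + (-2)·(-2); 3·9 + 9·3 + (-3)·(-2); (-2)·9 + (-3)·3 + 6·(-2)) = (94, 60, -39)
Kw2 = (1104, 939, -602)
w2·Kw2 = 94·1104 + 60·939 + (-39)·(-602) = 183594; w2·w2 = 94·94 + 60·60 + (-39)·(-39) = 13957
λ ≈ 183594/13957 = 13.154

13.154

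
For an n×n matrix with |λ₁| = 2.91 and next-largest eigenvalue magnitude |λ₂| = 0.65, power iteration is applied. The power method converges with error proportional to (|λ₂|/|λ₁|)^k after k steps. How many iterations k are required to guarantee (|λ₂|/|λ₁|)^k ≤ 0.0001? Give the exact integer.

7

|λ₂/λ₁| = 0.65/2.91 = 0.22337
Need k ≥ ln(0.0001) / ln(0.22337) = -9.2103 / -1.4989 ≈ 6.145
Smallest integer k satisfying the bound: 7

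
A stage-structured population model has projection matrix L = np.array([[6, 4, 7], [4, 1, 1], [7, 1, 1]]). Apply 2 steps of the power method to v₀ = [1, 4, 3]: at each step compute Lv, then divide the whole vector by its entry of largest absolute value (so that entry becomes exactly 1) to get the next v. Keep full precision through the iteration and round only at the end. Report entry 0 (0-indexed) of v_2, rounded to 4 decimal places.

Lv0 = (43.00000, 11.00000, 14.00000); divide by 43.00000 → v1 = (1.00000, 0.25581, 0.32558)
Lv1 = (9.30233, 4.58140, 7.58140); divide by 9.30233 → v2 = (1.00000, 0.49250, 0.81500)
Requested entry of v2: 400/400 = 1.0000

1.0000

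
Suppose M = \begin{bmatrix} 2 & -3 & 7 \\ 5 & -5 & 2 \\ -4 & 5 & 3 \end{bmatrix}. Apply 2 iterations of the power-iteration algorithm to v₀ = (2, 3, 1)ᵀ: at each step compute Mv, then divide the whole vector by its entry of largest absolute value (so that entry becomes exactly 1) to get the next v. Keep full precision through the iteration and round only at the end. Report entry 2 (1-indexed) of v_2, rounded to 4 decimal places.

Mv0 = (2.00000, -3.00000, 10.00000); divide by 10.00000 → v1 = (0.20000, -0.30000, 1.00000)
Mv1 = (8.30000, 4.50000, 0.70000); divide by 8.30000 → v2 = (1.00000, 0.54217, 0.08434)
Requested entry of v2: 45/83 = 0.5422

0.5422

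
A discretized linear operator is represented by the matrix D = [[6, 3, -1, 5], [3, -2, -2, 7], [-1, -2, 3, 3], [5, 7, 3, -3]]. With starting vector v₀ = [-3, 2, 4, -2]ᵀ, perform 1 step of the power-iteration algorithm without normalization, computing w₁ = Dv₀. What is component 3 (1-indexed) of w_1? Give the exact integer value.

5

w1 = Dv₀ = (-26, -35, 5, 17)
The requested component of w1 is 5.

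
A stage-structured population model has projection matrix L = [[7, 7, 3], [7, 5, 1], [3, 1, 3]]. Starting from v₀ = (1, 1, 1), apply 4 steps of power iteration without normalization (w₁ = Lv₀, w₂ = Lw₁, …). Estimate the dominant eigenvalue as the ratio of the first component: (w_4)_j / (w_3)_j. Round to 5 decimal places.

w1 = Lv₀ = (7·1 + 7·1 + 3·1; 7·1 + 5·1 + 1·1; 3·1 + 1·1 + 3·1) = (17, 13, 7)
w2 = Lw1 = (7·17 + 7·13 + 3·7; 7·17 + 5·13 + 1·7; 3·17 + 1·13 + 3·7) = (231, 191, 85)
w3 = Lw2 = (3209, 2657, 1139)
w4 = Lw3 = (44479, 36887, 15701)
Ratio at component: 44479 / 3209 = 13.86070

13.86070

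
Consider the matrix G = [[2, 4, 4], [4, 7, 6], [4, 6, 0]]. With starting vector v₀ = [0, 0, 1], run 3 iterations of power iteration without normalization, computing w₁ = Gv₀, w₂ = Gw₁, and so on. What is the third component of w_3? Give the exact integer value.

476

w1 = Gv₀ = (2·0 + 4·0 + 4·1; 4·0 + 7·0 + 6·1; 4·0 + 6·0 + 0·1) = (4, 6, 0)
w2 = Gw1 = (2·4 + 4·6 + 4·0; 4·4 + 7·6 + 6·0; 4·4 + 6·6 + 0·0) = (32, 58, 52)
w3 = Gw2 = (504, 846, 476)
The requested component of w3 is 476.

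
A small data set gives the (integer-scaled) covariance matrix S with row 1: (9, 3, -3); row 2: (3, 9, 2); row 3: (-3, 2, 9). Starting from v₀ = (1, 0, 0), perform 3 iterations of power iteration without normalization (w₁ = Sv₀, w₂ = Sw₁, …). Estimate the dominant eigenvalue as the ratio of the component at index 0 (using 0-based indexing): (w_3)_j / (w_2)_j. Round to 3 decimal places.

w1 = Sv₀ = (9·1 + 3·0 + (-3)·0; 3·1 + 9·0 + 2·0; (-3)·1 + 2·0 + 9·0) = (9, 3, -3)
w2 = Sw1 = (9·9 + 3·3 + (-3)·(-3); 3·9 + 9·3 + 2·(-3); (-3)·9 + 2·3 + 9·(-3)) = (99, 48, -48)
w3 = Sw2 = (1179, 633, -633)
Ratio at component: 1179 / 99 = 11.909

λ ≈ 11.909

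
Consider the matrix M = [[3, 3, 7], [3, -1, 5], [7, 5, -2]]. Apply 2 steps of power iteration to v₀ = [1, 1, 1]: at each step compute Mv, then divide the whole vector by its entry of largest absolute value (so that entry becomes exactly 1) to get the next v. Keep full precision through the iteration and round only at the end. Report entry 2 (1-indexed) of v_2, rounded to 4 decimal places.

0.6308

Mv0 = (13.00000, 7.00000, 10.00000); divide by 13.00000 → v1 = (1.00000, 0.53846, 0.76923)
Mv1 = (10.00000, 6.30769, 8.15385); divide by 10.00000 → v2 = (1.00000, 0.63077, 0.81538)
Requested entry of v2: 82/130 = 0.6308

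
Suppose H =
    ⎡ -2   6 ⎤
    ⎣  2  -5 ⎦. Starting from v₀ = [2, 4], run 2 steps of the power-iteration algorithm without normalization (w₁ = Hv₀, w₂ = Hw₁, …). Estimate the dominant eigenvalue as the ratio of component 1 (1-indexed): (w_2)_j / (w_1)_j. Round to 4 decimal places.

w1 = Hv₀ = (20, -16)
w2 = Hw1 = (-136, 120)
Ratio at component: -136 / 20 = -6.8000

λ ≈ -6.8000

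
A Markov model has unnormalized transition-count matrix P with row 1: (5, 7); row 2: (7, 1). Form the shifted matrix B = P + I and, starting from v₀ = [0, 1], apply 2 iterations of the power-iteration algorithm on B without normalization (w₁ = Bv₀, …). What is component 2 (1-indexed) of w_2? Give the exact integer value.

53

B = P + I has rows (6, 7); (7, 2)
w1 = Bv₀ = (7, 2)
w2 = Bw1 = (56, 53)
Requested component of w2: 53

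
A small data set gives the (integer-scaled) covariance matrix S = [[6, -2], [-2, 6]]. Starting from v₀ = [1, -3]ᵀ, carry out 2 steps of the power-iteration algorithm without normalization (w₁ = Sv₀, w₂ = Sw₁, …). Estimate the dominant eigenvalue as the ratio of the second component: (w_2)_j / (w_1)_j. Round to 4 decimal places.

w1 = Sv₀ = (6·1 + (-2)·(-3); (-2)·1 + 6·(-3)) = (12, -20)
w2 = Sw1 = (6·12 + (-2)·(-20); (-2)·12 + 6·(-20)) = (112, -144)
Ratio at component: -144 / -20 = 7.2000

λ ≈ 7.2000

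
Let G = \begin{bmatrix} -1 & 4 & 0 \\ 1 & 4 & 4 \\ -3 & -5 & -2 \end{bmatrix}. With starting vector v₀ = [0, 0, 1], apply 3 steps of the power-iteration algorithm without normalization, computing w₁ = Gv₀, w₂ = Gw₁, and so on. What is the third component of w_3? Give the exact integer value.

w1 = Gv₀ = (0, 4, -2)
w2 = Gw1 = (16, 8, -16)
w3 = Gw2 = (16, -16, -56)
The requested component of w3 is -56.

-56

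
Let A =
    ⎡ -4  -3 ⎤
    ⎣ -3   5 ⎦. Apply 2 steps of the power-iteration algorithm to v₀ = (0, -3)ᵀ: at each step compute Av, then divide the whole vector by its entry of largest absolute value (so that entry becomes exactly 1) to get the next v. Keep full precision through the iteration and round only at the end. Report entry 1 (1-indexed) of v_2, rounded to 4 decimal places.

-0.0882

Av0 = (9.00000, -15.00000); divide by -15.00000 → v1 = (-0.60000, 1.00000)
Av1 = (-0.60000, 6.80000); divide by 6.80000 → v2 = (-0.08824, 1.00000)
Requested entry of v2: 9/-102 = -0.0882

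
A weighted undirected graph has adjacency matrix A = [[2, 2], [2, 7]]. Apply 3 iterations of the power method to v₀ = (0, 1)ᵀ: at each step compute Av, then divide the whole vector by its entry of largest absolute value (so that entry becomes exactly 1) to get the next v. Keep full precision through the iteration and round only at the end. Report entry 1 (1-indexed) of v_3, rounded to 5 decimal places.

Av0 = (2.000000, 7.000000); divide by 7.000000 → v1 = (0.285714, 1.000000)
Av1 = (2.571429, 7.571429); divide by 7.571429 → v2 = (0.339623, 1.000000)
Av2 = (2.679245, 7.679245); divide by 7.679245 → v3 = (0.348894, 1.000000)
Requested entry of v3: 142/407 = 0.34889

0.34889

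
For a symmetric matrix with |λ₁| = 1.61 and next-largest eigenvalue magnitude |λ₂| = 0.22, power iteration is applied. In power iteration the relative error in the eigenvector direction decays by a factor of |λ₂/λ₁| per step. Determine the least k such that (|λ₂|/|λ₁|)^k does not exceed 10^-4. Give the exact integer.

5

|λ₂/λ₁| = 0.22/1.61 = 0.13665
Need k ≥ ln(10^-4) / ln(0.13665) = -9.2103 / -1.9904 ≈ 4.627
Smallest integer k satisfying the bound: 5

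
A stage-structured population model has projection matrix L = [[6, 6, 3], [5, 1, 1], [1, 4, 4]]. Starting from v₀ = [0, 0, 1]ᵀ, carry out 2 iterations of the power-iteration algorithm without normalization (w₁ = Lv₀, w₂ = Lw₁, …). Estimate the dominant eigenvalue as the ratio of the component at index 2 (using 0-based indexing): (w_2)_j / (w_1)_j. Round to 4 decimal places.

λ ≈ 5.7500

w1 = Lv₀ = (6·0 + 6·0 + 3·1; 5·0 + 1·0 + 1·1; 1·0 + 4·0 + 4·1) = (3, 1, 4)
w2 = Lw1 = (6·3 + 6·1 + 3·4; 5·3 + 1·1 + 1·4; 1·3 + 4·1 + 4·4) = (36, 20, 23)
Ratio at component: 23 / 4 = 5.7500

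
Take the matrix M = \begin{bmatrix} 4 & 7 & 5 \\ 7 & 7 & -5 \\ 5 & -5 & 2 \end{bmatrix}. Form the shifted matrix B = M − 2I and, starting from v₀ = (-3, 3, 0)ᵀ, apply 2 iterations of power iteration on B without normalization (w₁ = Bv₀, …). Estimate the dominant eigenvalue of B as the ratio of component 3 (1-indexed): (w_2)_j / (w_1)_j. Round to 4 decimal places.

B = M − 2I has rows (2, 7, 5); (7, 5, -5); (5, -5, 0)
w1 = Bv₀ = (2·(-3) + 7·3 + 5·0; 7·(-3) + 5·3 + (-5)·0; 5·(-3) + (-5)·3 + 0·0) = (15, -6, -30)
w2 = Bw1 = (2·15 + 7·(-6) + 5·(-30); 7·15 + 5·(-6) + (-5)·(-30); 5·15 + (-5)·(-6) + 0·(-30)) = (-162, 225, 105)
Ratio: 105/-30 = -3.5000

-3.5000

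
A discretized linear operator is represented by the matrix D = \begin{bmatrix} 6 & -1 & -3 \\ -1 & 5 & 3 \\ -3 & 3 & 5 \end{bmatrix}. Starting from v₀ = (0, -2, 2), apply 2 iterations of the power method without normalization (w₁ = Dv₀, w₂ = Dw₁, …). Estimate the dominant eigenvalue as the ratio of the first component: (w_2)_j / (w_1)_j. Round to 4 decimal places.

w1 = Dv₀ = (-4, -4, 4)
w2 = Dw1 = (-32, -4, 20)
Ratio at component: -32 / -4 = 8.0000

λ ≈ 8.0000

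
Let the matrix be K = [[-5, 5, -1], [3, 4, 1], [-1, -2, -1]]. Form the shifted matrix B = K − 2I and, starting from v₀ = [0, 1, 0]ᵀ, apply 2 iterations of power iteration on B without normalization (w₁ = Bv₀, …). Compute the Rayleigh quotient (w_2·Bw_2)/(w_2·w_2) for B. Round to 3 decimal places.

B = K − 2I has rows (-7, 5, -1); (3, 2, 1); (-1, -2, -3)
w1 = Bv₀ = ((-7)·0 + 5·1 + (-1)·0; 3·0 + 2·1 + 1·0; (-1)·0 + (-2)·1 + (-3)·0) = (5, 2, -2)
w2 = Bw1 = ((-7)·5 + 5·2 + (-1)·(-2); 3·5 + 2·2 + 1·(-2); (-1)·5 + (-2)·2 + (-3)·(-2)) = (-23, 17, -3)
Bw2 = (249, -38, -2)
w2·Bw2 = -6367; w2·w2 = 827; μ ≈ -6367/827 = -7.699

-7.699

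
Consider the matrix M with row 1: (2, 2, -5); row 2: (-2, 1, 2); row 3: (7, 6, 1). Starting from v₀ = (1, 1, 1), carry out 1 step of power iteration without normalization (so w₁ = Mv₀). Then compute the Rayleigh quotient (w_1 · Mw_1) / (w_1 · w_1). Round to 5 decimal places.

λ ≈ 1.42929

w1 = Mv₀ = (-1, 1, 14)
Mw1 = (-70, 31, 13)
w1·Mw1 = (-1)·(-70) + 1·31 + 14·13 = 283; w1·w1 = (-1)·(-1) + 1·1 + 14·14 = 198
λ ≈ 283/198 = 1.42929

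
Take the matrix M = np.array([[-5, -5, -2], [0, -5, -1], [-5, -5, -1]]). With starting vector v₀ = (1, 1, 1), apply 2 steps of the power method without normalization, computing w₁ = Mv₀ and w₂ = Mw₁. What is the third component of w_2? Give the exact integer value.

101

w1 = Mv₀ = ((-5)·1 + (-5)·1 + (-2)·1; 0·1 + (-5)·1 + (-1)·1; (-5)·1 + (-5)·1 + (-1)·1) = (-12, -6, -11)
w2 = Mw1 = ((-5)·(-12) + (-5)·(-6) + (-2)·(-11); 0·(-12) + (-5)·(-6) + (-1)·(-11); (-5)·(-12) + (-5)·(-6) + (-1)·(-11)) = (112, 41, 101)
The requested component of w2 is 101.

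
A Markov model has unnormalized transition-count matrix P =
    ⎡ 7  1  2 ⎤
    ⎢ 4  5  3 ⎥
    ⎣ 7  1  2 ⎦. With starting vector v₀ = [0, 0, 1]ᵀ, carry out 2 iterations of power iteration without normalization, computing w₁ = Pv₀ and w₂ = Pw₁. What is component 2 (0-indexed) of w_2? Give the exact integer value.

w1 = Pv₀ = (2, 3, 2)
w2 = Pw1 = (21, 29, 21)
The requested component of w2 is 21.

21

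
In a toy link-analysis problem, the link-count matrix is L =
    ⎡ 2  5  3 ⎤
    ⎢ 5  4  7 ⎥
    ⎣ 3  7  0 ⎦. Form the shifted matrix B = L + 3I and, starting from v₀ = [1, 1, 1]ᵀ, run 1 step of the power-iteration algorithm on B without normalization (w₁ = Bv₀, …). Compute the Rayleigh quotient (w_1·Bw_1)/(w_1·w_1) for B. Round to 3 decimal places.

μ ≈ 15.481

B = L + 3I has rows (5, 5, 3); (5, 7, 7); (3, 7, 3)
w1 = Bv₀ = (5·1 + 5·1 + 3·1; 5·1 + 7·1 + 7·1; 3·1 + 7·1 + 3·1) = (13, 19, 13)
Bw1 = (199, 289, 211)
w1·Bw1 = 10821; w1·w1 = 699; μ ≈ 10821/699 = 15.481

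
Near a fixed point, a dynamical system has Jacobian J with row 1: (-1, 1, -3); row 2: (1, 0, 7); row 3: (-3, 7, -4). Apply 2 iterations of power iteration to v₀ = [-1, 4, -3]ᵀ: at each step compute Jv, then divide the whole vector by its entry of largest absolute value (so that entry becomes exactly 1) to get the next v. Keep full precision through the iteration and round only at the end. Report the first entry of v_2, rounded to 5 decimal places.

Jv0 = (14.000000, -22.000000, 43.000000); divide by 43.000000 → v1 = (0.325581, -0.511628, 1.000000)
Jv1 = (-3.837209, 7.325581, -8.558140); divide by -8.558140 → v2 = (0.448370, -0.855978, 1.000000)
Requested entry of v2: -165/-368 = 0.44837

0.44837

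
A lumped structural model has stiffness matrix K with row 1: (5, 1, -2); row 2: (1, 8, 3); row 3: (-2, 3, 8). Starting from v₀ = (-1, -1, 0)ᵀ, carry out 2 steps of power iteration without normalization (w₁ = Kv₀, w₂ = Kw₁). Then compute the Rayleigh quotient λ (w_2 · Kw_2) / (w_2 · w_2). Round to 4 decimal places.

w1 = Kv₀ = (-6, -9, -1)
w2 = Kw1 = (-37, -81, -23)
Kw2 = (-220, -754, -353)
w2·Kw2 = (-37)·(-220) + (-81)·(-754) + (-23)·(-353) = 77333; w2·w2 = (-37)·(-37) + (-81)·(-81) + (-23)·(-23) = 8459
λ ≈ 77333/8459 = 9.1421

9.1421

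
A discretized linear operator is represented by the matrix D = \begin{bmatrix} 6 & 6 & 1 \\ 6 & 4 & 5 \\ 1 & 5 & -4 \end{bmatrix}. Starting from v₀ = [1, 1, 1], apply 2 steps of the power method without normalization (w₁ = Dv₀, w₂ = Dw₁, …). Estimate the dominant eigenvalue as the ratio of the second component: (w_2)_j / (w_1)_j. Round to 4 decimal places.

λ ≈ 9.8667

w1 = Dv₀ = (6·1 + 6·1 + 1·1; 6·1 + 4·1 + 5·1; 1·1 + 5·1 + (-4)·1) = (13, 15, 2)
w2 = Dw1 = (6·13 + 6·15 + 1·2; 6·13 + 4·15 + 5·2; 1·13 + 5·15 + (-4)·2) = (170, 148, 80)
Ratio at component: 148 / 15 = 9.8667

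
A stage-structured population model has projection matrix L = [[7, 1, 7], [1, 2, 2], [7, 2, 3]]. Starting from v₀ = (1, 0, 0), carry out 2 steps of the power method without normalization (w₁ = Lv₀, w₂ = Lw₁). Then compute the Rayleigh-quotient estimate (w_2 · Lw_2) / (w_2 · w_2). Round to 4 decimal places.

12.6458

w1 = Lv₀ = (7·1 + 1·0 + 7·0; 1·1 + 2·0 + 2·0; 7·1 + 2·0 + 3·0) = (7, 1, 7)
w2 = Lw1 = (7·7 + 1·1 + 7·7; 1·7 + 2·1 + 2·7; 7·7 + 2·1 + 3·7) = (99, 23, 72)
Lw2 = (1220, 289, 955)
w2·Lw2 = 99·1220 + 23·289 + 72·955 = 196187; w2·w2 = 99·99 + 23·23 + 72·72 = 15514
λ ≈ 196187/15514 = 12.6458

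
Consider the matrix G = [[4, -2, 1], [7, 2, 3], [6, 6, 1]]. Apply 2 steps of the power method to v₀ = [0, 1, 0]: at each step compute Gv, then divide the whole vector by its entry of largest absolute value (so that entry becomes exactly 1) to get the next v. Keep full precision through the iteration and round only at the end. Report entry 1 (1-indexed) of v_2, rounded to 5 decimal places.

Gv0 = (-2.000000, 2.000000, 6.000000); divide by 6.000000 → v1 = (-0.333333, 0.333333, 1.000000)
Gv1 = (-1.000000, 1.333333, 1.000000); divide by 1.333333 → v2 = (-0.750000, 1.000000, 0.750000)
Requested entry of v2: -6/8 = -0.75000

-0.75000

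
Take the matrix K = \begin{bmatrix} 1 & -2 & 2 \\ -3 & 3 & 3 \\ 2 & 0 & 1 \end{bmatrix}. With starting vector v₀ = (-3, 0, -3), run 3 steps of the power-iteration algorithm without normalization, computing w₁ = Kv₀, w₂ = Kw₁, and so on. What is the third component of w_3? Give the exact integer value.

-81

w1 = Kv₀ = (-9, 0, -9)
w2 = Kw1 = (-27, 0, -27)
w3 = Kw2 = (-81, 0, -81)
The requested component of w3 is -81.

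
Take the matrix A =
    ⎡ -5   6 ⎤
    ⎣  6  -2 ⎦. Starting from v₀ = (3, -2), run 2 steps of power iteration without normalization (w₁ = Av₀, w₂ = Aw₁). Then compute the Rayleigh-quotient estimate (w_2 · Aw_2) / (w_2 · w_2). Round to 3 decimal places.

w1 = Av₀ = ((-5)·3 + 6·(-2); 6·3 + (-2)·(-2)) = (-27, 22)
w2 = Aw1 = ((-5)·(-27) + 6·22; 6·(-27) + (-2)·22) = (267, -206)
Aw2 = (-2571, 2014)
w2·Aw2 = 267·(-2571) + (-206)·2014 = -1101341; w2·w2 = 267·267 + (-206)·(-206) = 113725
λ ≈ -1101341/113725 = -9.684

λ ≈ -9.684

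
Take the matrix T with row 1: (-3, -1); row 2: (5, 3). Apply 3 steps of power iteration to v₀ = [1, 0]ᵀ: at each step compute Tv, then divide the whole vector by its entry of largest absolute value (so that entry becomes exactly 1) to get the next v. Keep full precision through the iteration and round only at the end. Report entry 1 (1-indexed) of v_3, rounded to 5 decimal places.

-0.60000

Tv0 = (-3.000000, 5.000000); divide by 5.000000 → v1 = (-0.600000, 1.000000)
Tv1 = (0.800000, 0.000000); divide by 0.800000 → v2 = (1.000000, 0.000000)
Tv2 = (-3.000000, 5.000000); divide by 5.000000 → v3 = (-0.600000, 1.000000)
Requested entry of v3: -12/20 = -0.60000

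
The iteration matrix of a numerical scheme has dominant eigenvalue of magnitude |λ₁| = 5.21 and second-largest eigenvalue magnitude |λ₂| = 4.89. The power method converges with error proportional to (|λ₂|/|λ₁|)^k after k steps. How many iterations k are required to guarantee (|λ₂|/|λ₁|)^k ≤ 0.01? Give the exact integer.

73

|λ₂/λ₁| = 4.89/5.21 = 0.93858
Need k ≥ ln(0.01) / ln(0.93858) = -4.6052 / -0.0634 ≈ 72.651
Smallest integer k satisfying the bound: 73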